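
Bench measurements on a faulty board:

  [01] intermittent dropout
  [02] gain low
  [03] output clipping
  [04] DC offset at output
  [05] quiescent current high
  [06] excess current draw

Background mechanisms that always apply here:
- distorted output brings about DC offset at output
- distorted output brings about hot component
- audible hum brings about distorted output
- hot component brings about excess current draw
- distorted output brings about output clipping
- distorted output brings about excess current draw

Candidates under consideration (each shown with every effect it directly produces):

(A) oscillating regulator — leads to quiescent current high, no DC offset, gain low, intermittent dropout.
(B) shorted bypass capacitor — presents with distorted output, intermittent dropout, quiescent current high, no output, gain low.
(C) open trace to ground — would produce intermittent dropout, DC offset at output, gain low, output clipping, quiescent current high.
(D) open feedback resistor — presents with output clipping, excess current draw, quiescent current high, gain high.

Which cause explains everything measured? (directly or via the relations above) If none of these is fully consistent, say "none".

B

For each candidate, compare predicted effects to what was observed:
(A) oscillating regulator — intermittent dropout ✓; gain low ✓; output clipping ✗; DC offset at output ✗; quiescent current high ✓; excess current draw ✗
(B) shorted bypass capacitor — intermittent dropout ✓; gain low ✓; output clipping ✓ (via distorted output → output clipping); DC offset at output ✓ (via distorted output → DC offset at output); quiescent current high ✓; excess current draw ✓ (via distorted output → excess current draw)
(C) open trace to ground — intermittent dropout ✓; gain low ✓; output clipping ✓; DC offset at output ✓; quiescent current high ✓; excess current draw ✗
(D) open feedback resistor — intermittent dropout ✗; gain low ✗; output clipping ✓; DC offset at output ✗; quiescent current high ✓; excess current draw ✓
Only (B) is consistent with every observation.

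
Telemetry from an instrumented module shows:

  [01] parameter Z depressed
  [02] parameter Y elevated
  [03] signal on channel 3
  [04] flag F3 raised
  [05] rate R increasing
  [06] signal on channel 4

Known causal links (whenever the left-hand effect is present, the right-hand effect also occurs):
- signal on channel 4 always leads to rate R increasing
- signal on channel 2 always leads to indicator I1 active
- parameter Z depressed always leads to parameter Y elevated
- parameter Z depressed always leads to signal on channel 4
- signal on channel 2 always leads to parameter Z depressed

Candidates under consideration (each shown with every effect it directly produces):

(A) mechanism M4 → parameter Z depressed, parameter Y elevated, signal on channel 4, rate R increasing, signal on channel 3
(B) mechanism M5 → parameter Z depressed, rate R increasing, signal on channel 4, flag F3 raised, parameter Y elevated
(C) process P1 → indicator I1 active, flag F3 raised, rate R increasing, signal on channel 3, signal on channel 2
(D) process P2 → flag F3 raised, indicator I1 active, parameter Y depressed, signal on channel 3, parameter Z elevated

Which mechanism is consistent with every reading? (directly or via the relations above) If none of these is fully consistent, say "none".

Testing each hypothesis:
(A) mechanism M4 — does not account for flag F3 raised
(B) mechanism M5 — does not account for signal on channel 3
(C) process P1 — parameter Z depressed match (via signal on channel 2 → parameter Z depressed); parameter Y elevated match (via signal on channel 2 → parameter Z depressed → parameter Y elevated); signal on channel 3 match; flag F3 raised match; rate R increasing match; signal on channel 4 match (via signal on channel 2 → parameter Z depressed → signal on channel 4)
(D) process P2 — parameter Z depressed miss; parameter Y elevated miss; signal on channel 3 match; flag F3 raised match; rate R increasing miss; signal on channel 4 miss
(C) is the only candidate with no mismatches.

C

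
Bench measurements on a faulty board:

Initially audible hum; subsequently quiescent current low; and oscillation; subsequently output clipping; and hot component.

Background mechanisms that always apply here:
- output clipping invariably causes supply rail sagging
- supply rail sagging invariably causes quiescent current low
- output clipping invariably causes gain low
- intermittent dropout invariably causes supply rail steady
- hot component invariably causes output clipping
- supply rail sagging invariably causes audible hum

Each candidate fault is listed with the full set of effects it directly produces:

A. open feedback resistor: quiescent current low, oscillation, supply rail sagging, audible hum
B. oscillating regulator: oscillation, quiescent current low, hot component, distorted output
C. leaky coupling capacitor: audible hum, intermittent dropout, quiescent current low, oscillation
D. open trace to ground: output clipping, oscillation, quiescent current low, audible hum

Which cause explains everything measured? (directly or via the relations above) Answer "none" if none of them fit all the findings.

B

Per-candidate check:
(A) open feedback resistor — does not account for output clipping, hot component
(B) oscillating regulator — accounts for every observation (audible hum through hot component → output clipping → supply rail sagging → audible hum)
(C) leaky coupling capacitor — does not account for output clipping, hot component
(D) open trace to ground — does not account for hot component
(B) is the only candidate with no mismatches.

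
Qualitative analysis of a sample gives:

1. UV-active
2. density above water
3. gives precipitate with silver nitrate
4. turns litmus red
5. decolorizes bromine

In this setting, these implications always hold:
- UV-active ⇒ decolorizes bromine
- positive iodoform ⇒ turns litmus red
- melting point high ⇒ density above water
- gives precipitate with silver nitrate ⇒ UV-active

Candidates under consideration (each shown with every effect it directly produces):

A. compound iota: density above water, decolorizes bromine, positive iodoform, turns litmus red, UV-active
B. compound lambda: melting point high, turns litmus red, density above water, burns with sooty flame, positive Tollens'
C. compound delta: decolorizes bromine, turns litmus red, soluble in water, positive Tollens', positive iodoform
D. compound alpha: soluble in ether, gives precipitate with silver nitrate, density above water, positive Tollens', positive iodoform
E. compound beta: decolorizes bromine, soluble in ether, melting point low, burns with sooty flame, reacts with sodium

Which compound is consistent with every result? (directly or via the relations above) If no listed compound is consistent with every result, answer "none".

Per-candidate check:
(A) compound iota — UV-active match; density above water match; gives precipitate with silver nitrate miss; turns litmus red match; decolorizes bromine match
(B) compound lambda — UV-active miss; density above water match; gives precipitate with silver nitrate miss; turns litmus red match; decolorizes bromine miss
(C) compound delta — UV-active miss; density above water miss; gives precipitate with silver nitrate miss; turns litmus red match; decolorizes bromine match
(D) compound alpha — accounts for every observation (UV-active through gives precipitate with silver nitrate → UV-active)
(E) compound beta — does not account for UV-active, density above water, gives precipitate with silver nitrate, turns litmus red
Only (D) is consistent with every observation.

D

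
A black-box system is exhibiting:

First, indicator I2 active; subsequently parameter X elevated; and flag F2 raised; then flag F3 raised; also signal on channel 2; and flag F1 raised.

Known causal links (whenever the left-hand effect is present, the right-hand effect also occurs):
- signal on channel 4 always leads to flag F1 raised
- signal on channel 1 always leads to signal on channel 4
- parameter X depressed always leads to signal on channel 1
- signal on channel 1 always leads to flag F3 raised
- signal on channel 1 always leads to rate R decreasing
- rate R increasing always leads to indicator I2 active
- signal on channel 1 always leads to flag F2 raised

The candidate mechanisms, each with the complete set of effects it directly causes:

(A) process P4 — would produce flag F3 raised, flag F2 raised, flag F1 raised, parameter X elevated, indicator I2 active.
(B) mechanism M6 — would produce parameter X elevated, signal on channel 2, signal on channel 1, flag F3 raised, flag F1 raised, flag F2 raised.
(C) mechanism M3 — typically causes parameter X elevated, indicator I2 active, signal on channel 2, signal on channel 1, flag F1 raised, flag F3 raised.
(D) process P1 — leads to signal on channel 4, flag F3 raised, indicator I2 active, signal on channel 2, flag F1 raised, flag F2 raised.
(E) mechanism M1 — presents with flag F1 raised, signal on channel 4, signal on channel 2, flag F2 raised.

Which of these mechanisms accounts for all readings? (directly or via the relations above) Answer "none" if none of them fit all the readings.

For each candidate, compare predicted effects to what was observed:
(A) process P4 — indicator I2 active match; parameter X elevated match; flag F2 raised match; flag F3 raised match; signal on channel 2 miss; flag F1 raised match
(B) mechanism M6 — does not account for indicator I2 active
(C) mechanism M3 — accounts for every observation (flag F2 raised via signal on channel 1 → flag F2 raised)
(D) process P1 — indicator I2 active match; parameter X elevated miss; flag F2 raised match; flag F3 raised match; signal on channel 2 match; flag F1 raised match
(E) mechanism M1 — does not account for indicator I2 active, parameter X elevated, flag F3 raised
(C) is the only candidate with no mismatches.

C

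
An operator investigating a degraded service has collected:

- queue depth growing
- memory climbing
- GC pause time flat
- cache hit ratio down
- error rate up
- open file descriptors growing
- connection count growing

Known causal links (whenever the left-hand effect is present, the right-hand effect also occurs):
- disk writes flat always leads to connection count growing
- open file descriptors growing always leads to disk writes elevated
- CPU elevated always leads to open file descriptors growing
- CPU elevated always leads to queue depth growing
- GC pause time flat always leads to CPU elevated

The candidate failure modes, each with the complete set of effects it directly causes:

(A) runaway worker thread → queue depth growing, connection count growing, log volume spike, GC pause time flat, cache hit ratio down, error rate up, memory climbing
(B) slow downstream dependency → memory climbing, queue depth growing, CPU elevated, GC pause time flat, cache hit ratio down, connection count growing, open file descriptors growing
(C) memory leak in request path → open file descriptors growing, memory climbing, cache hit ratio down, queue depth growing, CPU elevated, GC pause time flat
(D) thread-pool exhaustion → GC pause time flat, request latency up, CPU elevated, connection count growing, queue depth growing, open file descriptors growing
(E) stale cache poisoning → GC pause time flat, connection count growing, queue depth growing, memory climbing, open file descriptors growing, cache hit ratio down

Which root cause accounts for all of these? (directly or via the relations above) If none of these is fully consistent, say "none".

A

Testing each hypothesis:
(A) runaway worker thread — queue depth growing yes; memory climbing yes; GC pause time flat yes; cache hit ratio down yes; error rate up yes; open file descriptors growing yes (through GC pause time flat → CPU elevated → open file descriptors growing); connection count growing yes
(B) slow downstream dependency — queue depth growing yes; memory climbing yes; GC pause time flat yes; cache hit ratio down yes; error rate up NO; open file descriptors growing yes; connection count growing yes
(C) memory leak in request path — queue depth growing yes; memory climbing yes; GC pause time flat yes; cache hit ratio down yes; error rate up NO; open file descriptors growing yes; connection count growing NO
(D) thread-pool exhaustion — does not account for memory climbing, cache hit ratio down, error rate up
(E) stale cache poisoning — queue depth growing yes; memory climbing yes; GC pause time flat yes; cache hit ratio down yes; error rate up NO; open file descriptors growing yes; connection count growing yes
Only (A) is consistent with every observation.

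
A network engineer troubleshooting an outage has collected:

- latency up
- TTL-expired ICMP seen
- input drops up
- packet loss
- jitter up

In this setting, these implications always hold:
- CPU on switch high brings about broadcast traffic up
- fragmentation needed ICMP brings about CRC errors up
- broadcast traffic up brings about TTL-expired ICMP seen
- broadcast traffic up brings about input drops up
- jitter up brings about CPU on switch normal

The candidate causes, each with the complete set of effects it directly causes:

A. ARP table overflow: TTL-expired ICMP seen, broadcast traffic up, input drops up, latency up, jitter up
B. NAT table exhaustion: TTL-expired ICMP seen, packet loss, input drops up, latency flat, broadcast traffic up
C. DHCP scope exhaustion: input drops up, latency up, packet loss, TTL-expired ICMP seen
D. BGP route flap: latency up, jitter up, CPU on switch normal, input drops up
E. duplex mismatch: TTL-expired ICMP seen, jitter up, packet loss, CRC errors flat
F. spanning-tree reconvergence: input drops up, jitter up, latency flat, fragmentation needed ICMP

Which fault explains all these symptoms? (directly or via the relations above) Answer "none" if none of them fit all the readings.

For each candidate, compare predicted effects to what was observed:
(A) ARP table overflow — does not account for packet loss
(B) NAT table exhaustion — fails on latency up, jitter up (predicts latency flat, not latency up)
(C) DHCP scope exhaustion — does not account for jitter up
(D) BGP route flap — latency up yes; TTL-expired ICMP seen NO; input drops up yes; packet loss NO; jitter up yes
(E) duplex mismatch — latency up NO; TTL-expired ICMP seen yes; input drops up NO; packet loss yes; jitter up yes
(F) spanning-tree reconvergence — latency up NO; TTL-expired ICMP seen NO; input drops up yes; packet loss NO; jitter up yes
Every candidate fails on at least one observation.

none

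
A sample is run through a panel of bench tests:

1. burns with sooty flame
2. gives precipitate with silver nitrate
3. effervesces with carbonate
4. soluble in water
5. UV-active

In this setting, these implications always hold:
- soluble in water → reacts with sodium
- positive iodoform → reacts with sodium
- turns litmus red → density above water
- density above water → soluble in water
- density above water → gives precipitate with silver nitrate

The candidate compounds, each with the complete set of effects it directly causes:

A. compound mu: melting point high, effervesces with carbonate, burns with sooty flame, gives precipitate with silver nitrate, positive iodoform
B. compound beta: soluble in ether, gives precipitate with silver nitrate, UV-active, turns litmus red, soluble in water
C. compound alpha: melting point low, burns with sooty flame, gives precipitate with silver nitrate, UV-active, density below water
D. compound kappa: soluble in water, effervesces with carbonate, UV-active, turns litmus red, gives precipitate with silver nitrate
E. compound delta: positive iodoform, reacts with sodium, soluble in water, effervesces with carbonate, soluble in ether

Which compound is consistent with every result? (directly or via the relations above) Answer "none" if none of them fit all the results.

Testing each hypothesis:
(A) compound mu — does not account for soluble in water, UV-active
(B) compound beta — burns with sooty flame miss; gives precipitate with silver nitrate match; effervesces with carbonate miss; soluble in water match; UV-active match
(C) compound alpha — burns with sooty flame match; gives precipitate with silver nitrate match; effervesces with carbonate miss; soluble in water miss; UV-active match
(D) compound kappa — burns with sooty flame miss; gives precipitate with silver nitrate match; effervesces with carbonate match; soluble in water match; UV-active match
(E) compound delta — does not account for burns with sooty flame, gives precipitate with silver nitrate, UV-active
No candidate is consistent with all observations.

none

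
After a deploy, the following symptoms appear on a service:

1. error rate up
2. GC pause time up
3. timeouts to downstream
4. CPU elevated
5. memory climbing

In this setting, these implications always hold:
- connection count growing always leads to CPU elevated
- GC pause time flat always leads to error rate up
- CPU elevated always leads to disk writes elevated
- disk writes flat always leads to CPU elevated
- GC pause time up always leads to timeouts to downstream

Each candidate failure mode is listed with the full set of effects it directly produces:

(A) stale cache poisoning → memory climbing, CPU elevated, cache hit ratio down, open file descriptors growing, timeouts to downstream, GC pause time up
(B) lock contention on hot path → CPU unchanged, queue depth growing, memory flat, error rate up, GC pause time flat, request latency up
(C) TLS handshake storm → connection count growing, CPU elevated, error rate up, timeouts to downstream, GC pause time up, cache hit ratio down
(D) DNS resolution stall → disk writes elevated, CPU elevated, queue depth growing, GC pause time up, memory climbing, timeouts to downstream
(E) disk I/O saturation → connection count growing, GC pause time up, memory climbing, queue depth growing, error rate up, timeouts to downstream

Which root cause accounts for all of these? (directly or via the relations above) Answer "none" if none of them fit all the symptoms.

Per-candidate check:
(A) stale cache poisoning — does not account for error rate up
(B) lock contention on hot path — error rate up ✓; GC pause time up ✗; timeouts to downstream ✗; CPU elevated ✗; memory climbing ✗
(C) TLS handshake storm — does not account for memory climbing
(D) DNS resolution stall — does not account for error rate up
(E) disk I/O saturation — accounts for every observation (CPU elevated via connection count growing → CPU elevated)
(E) is the only candidate with no mismatches.

E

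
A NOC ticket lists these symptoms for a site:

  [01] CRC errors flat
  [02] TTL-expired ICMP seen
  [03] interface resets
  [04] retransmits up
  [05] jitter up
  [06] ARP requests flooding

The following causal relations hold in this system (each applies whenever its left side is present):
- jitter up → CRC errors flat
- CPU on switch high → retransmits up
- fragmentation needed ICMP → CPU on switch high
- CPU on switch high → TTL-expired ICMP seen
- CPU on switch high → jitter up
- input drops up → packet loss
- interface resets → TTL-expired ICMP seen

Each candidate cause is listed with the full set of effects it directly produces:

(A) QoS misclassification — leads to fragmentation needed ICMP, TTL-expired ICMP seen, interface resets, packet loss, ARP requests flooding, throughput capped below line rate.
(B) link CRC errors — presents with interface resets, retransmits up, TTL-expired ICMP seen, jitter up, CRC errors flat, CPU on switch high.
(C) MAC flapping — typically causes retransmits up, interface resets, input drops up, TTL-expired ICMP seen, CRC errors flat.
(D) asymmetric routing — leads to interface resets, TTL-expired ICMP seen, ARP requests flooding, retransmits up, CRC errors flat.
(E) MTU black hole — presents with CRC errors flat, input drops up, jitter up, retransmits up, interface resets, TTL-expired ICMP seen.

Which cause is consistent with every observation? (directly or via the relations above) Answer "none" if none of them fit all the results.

A

Testing each hypothesis:
(A) QoS misclassification — CRC errors flat + (via fragmentation needed ICMP → CPU on switch high → jitter up → CRC errors flat); TTL-expired ICMP seen +; interface resets +; retransmits up + (via fragmentation needed ICMP → CPU on switch high → retransmits up); jitter up + (via fragmentation needed ICMP → CPU on switch high → jitter up); ARP requests flooding +
(B) link CRC errors — CRC errors flat +; TTL-expired ICMP seen +; interface resets +; retransmits up +; jitter up +; ARP requests flooding -
(C) MAC flapping — does not account for jitter up, ARP requests flooding
(D) asymmetric routing — CRC errors flat +; TTL-expired ICMP seen +; interface resets +; retransmits up +; jitter up -; ARP requests flooding +
(E) MTU black hole — CRC errors flat +; TTL-expired ICMP seen +; interface resets +; retransmits up +; jitter up +; ARP requests flooding -
(A) is the only candidate with no mismatches.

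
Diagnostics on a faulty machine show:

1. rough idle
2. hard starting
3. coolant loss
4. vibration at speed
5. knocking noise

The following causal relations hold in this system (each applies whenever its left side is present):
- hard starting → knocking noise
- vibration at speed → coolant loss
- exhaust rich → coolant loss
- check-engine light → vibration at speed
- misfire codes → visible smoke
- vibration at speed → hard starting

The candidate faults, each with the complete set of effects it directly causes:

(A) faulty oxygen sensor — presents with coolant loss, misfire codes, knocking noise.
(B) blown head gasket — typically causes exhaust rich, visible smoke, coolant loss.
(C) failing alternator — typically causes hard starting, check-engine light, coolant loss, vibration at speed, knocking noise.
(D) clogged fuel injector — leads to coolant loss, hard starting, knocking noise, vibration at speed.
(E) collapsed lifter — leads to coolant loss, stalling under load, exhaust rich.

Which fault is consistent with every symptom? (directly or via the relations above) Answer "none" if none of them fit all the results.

none

Testing each hypothesis:
(A) faulty oxygen sensor — does not account for rough idle, hard starting, vibration at speed
(B) blown head gasket — does not account for rough idle, hard starting, vibration at speed, knocking noise
(C) failing alternator — rough idle NO; hard starting yes; coolant loss yes; vibration at speed yes; knocking noise yes
(D) clogged fuel injector — does not account for rough idle
(E) collapsed lifter — does not account for rough idle, hard starting, vibration at speed, knocking noise
None of the listed candidates fits everything.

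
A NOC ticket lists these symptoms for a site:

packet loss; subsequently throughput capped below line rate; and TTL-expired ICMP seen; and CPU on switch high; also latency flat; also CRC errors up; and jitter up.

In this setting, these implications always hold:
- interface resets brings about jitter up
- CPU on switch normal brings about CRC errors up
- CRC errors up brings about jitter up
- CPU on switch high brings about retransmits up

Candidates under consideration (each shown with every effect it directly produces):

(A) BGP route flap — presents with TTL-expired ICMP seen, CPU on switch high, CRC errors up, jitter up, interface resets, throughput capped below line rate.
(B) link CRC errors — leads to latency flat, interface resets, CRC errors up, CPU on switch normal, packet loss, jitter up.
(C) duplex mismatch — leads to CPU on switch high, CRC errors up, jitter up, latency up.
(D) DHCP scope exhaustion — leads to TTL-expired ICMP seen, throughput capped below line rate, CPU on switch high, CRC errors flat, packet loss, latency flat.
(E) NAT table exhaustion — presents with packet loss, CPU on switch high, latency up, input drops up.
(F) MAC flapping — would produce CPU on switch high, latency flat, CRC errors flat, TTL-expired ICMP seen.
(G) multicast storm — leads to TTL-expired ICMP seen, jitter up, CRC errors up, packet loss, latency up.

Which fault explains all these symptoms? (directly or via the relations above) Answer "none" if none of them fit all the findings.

Checking each candidate against the observations:
(A) BGP route flap — packet loss NO; throughput capped below line rate yes; TTL-expired ICMP seen yes; CPU on switch high yes; latency flat NO; CRC errors up yes; jitter up yes
(B) link CRC errors — fails on throughput capped below line rate, TTL-expired ICMP seen, CPU on switch high (predicts CPU on switch normal, not CPU on switch high)
(C) duplex mismatch — packet loss NO; throughput capped below line rate NO; TTL-expired ICMP seen NO; CPU on switch high yes; latency flat NO; CRC errors up yes; jitter up yes
(D) DHCP scope exhaustion — fails on CRC errors up, jitter up (predicts CRC errors flat, not CRC errors up)
(E) NAT table exhaustion — fails on throughput capped below line rate, TTL-expired ICMP seen, latency flat, CRC errors up, jitter up (predicts latency up, not latency flat)
(F) MAC flapping — fails on packet loss, throughput capped below line rate, CRC errors up, jitter up (predicts CRC errors flat, not CRC errors up)
(G) multicast storm — fails on throughput capped below line rate, CPU on switch high, latency flat (predicts latency up, not latency flat)
None of the listed candidates fits everything.

none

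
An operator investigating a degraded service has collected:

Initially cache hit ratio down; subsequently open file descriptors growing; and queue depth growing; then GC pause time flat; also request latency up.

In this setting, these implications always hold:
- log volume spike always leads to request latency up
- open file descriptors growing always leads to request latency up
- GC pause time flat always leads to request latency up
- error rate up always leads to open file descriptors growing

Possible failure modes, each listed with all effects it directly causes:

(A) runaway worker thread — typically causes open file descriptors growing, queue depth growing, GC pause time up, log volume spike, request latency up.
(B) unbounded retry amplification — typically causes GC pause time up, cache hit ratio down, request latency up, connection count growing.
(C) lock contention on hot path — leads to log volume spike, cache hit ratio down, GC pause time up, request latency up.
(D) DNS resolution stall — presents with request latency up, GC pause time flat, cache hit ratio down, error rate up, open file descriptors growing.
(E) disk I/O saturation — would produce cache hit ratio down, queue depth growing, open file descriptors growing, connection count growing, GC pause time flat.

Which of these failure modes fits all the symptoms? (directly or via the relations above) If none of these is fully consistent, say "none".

E

For each candidate, compare predicted effects to what was observed:
(A) runaway worker thread — cache hit ratio down ✗; open file descriptors growing ✓; queue depth growing ✓; GC pause time flat ✗; request latency up ✓
(B) unbounded retry amplification — fails on open file descriptors growing, queue depth growing, GC pause time flat (predicts GC pause time up, not GC pause time flat)
(C) lock contention on hot path — fails on open file descriptors growing, queue depth growing, GC pause time flat (predicts GC pause time up, not GC pause time flat)
(D) DNS resolution stall — cache hit ratio down ✓; open file descriptors growing ✓; queue depth growing ✗; GC pause time flat ✓; request latency up ✓
(E) disk I/O saturation — accounts for every observation (request latency up by open file descriptors growing → request latency up)
(E) is the only candidate with no mismatches.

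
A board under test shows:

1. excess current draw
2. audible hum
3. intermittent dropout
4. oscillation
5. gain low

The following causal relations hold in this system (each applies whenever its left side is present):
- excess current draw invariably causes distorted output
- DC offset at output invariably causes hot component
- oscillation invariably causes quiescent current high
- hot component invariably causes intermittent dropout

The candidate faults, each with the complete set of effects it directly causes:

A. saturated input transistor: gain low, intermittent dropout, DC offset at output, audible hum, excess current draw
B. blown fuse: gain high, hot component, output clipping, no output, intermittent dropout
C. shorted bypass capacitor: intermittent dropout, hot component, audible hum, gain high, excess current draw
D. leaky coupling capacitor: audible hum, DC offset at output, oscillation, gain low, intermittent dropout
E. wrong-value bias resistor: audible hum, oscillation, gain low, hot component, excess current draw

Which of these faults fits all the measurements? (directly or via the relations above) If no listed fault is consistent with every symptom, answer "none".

For each candidate, compare predicted effects to what was observed:
(A) saturated input transistor — excess current draw +; audible hum +; intermittent dropout +; oscillation -; gain low +
(B) blown fuse — fails on excess current draw, audible hum, oscillation, gain low (predicts gain high, not gain low)
(C) shorted bypass capacitor — excess current draw +; audible hum +; intermittent dropout +; oscillation -; gain low -
(D) leaky coupling capacitor — excess current draw -; audible hum +; intermittent dropout +; oscillation +; gain low +
(E) wrong-value bias resistor — excess current draw +; audible hum +; intermittent dropout + (via hot component → intermittent dropout); oscillation +; gain low +
Only (E) is consistent with every observation.

E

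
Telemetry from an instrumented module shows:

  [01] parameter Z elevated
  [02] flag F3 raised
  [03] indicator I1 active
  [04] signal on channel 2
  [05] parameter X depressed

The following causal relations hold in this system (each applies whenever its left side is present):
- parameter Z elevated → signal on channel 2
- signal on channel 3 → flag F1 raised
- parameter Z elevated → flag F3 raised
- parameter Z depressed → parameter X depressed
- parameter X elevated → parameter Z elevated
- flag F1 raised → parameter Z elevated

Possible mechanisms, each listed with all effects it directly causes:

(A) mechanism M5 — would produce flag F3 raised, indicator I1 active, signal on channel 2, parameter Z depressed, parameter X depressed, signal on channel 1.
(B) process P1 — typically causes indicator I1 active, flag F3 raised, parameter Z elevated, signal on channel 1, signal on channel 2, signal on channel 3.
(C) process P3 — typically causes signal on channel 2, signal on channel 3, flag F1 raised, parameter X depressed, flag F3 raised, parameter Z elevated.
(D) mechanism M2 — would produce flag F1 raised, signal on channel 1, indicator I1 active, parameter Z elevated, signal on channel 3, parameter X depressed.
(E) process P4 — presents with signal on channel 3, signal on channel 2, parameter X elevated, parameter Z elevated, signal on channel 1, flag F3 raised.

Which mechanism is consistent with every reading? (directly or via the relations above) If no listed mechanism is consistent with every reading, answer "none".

For each candidate, compare predicted effects to what was observed:
(A) mechanism M5 — parameter Z elevated -; flag F3 raised +; indicator I1 active +; signal on channel 2 +; parameter X depressed +
(B) process P1 — parameter Z elevated +; flag F3 raised +; indicator I1 active +; signal on channel 2 +; parameter X depressed -
(C) process P3 — does not account for indicator I1 active
(D) mechanism M2 — accounts for every observation (flag F3 raised through parameter Z elevated → flag F3 raised)
(E) process P4 — parameter Z elevated +; flag F3 raised +; indicator I1 active -; signal on channel 2 +; parameter X depressed -
(D) is the only candidate with no mismatches.

D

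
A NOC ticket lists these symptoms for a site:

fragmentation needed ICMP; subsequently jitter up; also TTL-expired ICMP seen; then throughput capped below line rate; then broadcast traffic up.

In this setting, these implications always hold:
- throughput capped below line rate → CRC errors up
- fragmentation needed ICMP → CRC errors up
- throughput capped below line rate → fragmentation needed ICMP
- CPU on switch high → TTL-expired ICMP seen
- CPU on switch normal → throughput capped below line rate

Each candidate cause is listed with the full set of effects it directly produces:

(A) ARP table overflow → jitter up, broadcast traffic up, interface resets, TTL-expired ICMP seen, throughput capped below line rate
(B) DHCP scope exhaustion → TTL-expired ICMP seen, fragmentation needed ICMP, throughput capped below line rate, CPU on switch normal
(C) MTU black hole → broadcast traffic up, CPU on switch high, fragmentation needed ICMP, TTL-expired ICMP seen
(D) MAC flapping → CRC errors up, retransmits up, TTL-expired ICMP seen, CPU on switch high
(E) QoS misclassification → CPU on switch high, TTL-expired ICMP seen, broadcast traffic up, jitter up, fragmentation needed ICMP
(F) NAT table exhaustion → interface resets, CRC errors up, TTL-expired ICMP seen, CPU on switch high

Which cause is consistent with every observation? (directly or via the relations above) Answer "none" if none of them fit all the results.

Per-candidate check:
(A) ARP table overflow — fragmentation needed ICMP + (via throughput capped below line rate → fragmentation needed ICMP); jitter up +; TTL-expired ICMP seen +; throughput capped below line rate +; broadcast traffic up +
(B) DHCP scope exhaustion — does not account for jitter up, broadcast traffic up
(C) MTU black hole — does not account for jitter up, throughput capped below line rate
(D) MAC flapping — does not account for fragmentation needed ICMP, jitter up, throughput capped below line rate, broadcast traffic up
(E) QoS misclassification — does not account for throughput capped below line rate
(F) NAT table exhaustion — fragmentation needed ICMP -; jitter up -; TTL-expired ICMP seen +; throughput capped below line rate -; broadcast traffic up -
Only (A) is consistent with every observation.

A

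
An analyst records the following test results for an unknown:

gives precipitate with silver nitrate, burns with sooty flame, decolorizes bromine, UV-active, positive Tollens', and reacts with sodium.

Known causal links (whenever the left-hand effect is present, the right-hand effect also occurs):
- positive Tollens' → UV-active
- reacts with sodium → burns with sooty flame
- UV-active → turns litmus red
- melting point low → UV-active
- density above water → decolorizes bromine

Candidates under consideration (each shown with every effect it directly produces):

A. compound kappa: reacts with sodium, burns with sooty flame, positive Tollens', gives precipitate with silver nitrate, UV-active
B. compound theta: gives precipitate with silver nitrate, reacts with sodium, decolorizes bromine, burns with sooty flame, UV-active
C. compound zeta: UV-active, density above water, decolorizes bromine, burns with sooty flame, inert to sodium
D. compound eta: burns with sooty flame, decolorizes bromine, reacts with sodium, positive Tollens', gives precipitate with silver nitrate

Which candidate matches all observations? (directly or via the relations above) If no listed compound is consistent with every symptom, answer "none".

D

For each candidate, compare predicted effects to what was observed:
(A) compound kappa — does not account for decolorizes bromine
(B) compound theta — does not account for positive Tollens'
(C) compound zeta — gives precipitate with silver nitrate -; burns with sooty flame +; decolorizes bromine +; UV-active +; positive Tollens' -; reacts with sodium -
(D) compound eta — accounts for every observation (UV-active through positive Tollens' → UV-active)
(D) alone accounts for all the evidence.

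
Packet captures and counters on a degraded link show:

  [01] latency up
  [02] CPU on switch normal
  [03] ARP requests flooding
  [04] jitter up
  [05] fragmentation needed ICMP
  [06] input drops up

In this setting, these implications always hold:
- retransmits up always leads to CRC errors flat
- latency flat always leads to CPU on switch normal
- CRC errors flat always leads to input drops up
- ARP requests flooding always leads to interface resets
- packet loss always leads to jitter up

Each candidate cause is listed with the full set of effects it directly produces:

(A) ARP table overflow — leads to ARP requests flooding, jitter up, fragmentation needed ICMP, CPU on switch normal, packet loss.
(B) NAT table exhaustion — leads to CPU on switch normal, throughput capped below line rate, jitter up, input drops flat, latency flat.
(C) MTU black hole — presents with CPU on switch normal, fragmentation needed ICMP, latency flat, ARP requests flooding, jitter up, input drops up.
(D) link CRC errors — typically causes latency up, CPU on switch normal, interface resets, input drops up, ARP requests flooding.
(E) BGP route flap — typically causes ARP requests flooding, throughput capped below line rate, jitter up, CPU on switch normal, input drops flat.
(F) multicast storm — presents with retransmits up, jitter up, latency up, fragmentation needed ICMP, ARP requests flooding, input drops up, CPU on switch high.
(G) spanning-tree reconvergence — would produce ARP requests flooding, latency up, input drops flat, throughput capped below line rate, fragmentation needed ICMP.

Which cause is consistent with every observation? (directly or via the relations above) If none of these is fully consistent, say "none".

Checking each candidate against the observations:
(A) ARP table overflow — latency up NO; CPU on switch normal yes; ARP requests flooding yes; jitter up yes; fragmentation needed ICMP yes; input drops up NO
(B) NAT table exhaustion — fails on latency up, ARP requests flooding, fragmentation needed ICMP, input drops up (predicts latency flat, not latency up; predicts input drops flat, not input drops up)
(C) MTU black hole — fails on latency up (predicts latency flat, not latency up)
(D) link CRC errors — does not account for jitter up, fragmentation needed ICMP
(E) BGP route flap — fails on latency up, fragmentation needed ICMP, input drops up (predicts input drops flat, not input drops up)
(F) multicast storm — latency up yes; CPU on switch normal NO; ARP requests flooding yes; jitter up yes; fragmentation needed ICMP yes; input drops up yes
(G) spanning-tree reconvergence — latency up yes; CPU on switch normal NO; ARP requests flooding yes; jitter up NO; fragmentation needed ICMP yes; input drops up NO
Every candidate fails on at least one observation.

none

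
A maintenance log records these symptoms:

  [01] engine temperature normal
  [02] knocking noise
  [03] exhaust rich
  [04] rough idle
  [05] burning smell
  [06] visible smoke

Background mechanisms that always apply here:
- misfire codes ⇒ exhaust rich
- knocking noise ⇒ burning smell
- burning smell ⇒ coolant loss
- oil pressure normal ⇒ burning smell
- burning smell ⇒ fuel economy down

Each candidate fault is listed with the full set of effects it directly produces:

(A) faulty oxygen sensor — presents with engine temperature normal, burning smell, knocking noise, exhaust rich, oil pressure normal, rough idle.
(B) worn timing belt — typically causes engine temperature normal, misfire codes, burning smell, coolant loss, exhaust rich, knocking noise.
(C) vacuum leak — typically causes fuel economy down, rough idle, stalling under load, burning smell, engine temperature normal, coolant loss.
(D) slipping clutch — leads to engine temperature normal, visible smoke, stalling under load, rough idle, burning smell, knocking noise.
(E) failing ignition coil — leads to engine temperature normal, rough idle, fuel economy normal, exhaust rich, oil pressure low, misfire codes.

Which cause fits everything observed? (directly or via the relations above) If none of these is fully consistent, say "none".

Checking each candidate against the observations:
(A) faulty oxygen sensor — engine temperature normal ✓; knocking noise ✓; exhaust rich ✓; rough idle ✓; burning smell ✓; visible smoke ✗
(B) worn timing belt — does not account for rough idle, visible smoke
(C) vacuum leak — engine temperature normal ✓; knocking noise ✗; exhaust rich ✗; rough idle ✓; burning smell ✓; visible smoke ✗
(D) slipping clutch — engine temperature normal ✓; knocking noise ✓; exhaust rich ✗; rough idle ✓; burning smell ✓; visible smoke ✓
(E) failing ignition coil — engine temperature normal ✓; knocking noise ✗; exhaust rich ✓; rough idle ✓; burning smell ✗; visible smoke ✗
Every candidate fails on at least one observation.

none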